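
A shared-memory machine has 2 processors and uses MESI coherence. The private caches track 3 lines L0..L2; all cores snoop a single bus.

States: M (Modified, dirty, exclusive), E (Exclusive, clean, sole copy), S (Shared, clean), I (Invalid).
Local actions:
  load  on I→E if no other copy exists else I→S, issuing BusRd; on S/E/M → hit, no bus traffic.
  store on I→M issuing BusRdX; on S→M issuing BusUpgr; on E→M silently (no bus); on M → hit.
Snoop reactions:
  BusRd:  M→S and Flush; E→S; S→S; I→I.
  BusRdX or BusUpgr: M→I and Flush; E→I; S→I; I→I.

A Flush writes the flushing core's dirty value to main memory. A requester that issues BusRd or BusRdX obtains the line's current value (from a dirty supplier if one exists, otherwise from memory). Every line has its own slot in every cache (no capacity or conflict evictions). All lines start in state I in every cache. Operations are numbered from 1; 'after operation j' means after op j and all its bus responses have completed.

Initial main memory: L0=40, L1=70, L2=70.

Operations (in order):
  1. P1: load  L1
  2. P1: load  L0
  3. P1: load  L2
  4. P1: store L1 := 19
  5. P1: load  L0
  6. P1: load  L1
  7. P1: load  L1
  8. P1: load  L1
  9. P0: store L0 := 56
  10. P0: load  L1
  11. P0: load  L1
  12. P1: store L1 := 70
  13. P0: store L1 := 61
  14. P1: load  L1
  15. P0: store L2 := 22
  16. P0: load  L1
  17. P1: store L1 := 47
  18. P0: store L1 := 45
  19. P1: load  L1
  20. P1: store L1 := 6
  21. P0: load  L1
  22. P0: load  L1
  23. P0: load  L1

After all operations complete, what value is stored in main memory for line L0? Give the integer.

  op1 P1: load  L1 → I/E on L1; bus BusRd; mem=70
  op2 P1: load  L0 → I/E on L0; bus BusRd; mem=40
  op3 P1: load  L2 → I/E on L2; bus BusRd; mem=70
  op4 P1: store L1 := 19 → I/M on L1; bus (none); mem=70
  op5 P1: load  L0 → I/E on L0; bus (none); mem=40
  op6 P1: load  L1 → I/M on L1; bus (none); mem=70
  op7 P1: load  L1 → I/M on L1; bus (none); mem=70
  op8 P1: load  L1 → I/M on L1; bus (none); mem=70
  op9 P0: store L0 := 56 → M/I on L0; bus BusRdX; mem=40
  op10 P0: load  L1 → S/S on L1; bus BusRd Flush; mem=19
  op11 P0: load  L1 → S/S on L1; bus (none); mem=19
  op12 P1: store L1 := 70 → I/M on L1; bus BusUpgr; mem=19
  op13 P0: store L1 := 61 → M/I on L1; bus BusRdX Flush; mem=70
  op14 P1: load  L1 → S/S on L1; bus BusRd Flush; mem=61
  op15 P0: store L2 := 22 → M/I on L2; bus BusRdX; mem=70
  op16 P0: load  L1 → S/S on L1; bus (none); mem=61
  op17 P1: store L1 := 47 → I/M on L1; bus BusUpgr; mem=61
  op18 P0: store L1 := 45 → M/I on L1; bus BusRdX Flush; mem=47
  op19 P1: load  L1 → S/S on L1; bus BusRd Flush; mem=45
  op20 P1: store L1 := 6 → I/M on L1; bus BusUpgr; mem=45
  op21 P0: load  L1 → S/S on L1; bus BusRd Flush; mem=6
  op22 P0: load  L1 → S/S on L1; bus (none); mem=6
  op23 P0: load  L1 → S/S on L1; bus (none); mem=6

memory[L0] = 40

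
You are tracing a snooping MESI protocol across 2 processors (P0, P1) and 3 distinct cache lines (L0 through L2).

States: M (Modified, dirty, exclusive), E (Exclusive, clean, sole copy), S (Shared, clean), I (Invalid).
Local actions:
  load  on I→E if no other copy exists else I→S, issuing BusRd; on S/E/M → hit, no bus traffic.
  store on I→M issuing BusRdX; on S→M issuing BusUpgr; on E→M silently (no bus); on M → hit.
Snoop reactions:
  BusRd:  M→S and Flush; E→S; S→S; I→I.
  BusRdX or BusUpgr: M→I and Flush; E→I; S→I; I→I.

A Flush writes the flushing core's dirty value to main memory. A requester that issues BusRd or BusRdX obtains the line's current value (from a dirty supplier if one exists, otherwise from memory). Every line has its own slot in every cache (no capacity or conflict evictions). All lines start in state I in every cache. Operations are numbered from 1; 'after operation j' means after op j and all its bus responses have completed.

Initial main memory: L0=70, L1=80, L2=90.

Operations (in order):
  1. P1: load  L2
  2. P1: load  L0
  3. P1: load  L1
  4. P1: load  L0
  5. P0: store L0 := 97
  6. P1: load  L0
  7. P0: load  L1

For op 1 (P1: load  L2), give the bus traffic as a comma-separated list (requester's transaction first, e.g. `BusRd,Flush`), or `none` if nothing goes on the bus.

step 1: P1: load  L2  ⟶  IE  (L2)  txn=BusRd  M[L2]=90
step 2: P1: load  L0  ⟶  IE  (L0)  txn=BusRd  M[L0]=70
step 3: P1: load  L1  ⟶  IE  (L1)  txn=BusRd  M[L1]=80
step 4: P1: load  L0  ⟶  IE  (L0)  txn=∅  M[L0]=70
step 5: P0: store L0 := 97  ⟶  MI  (L0)  txn=BusRdX  M[L0]=70
step 6: P1: load  L0  ⟶  SS  (L0)  txn=BusRd+Flush  M[L0]=97
step 7: P0: load  L1  ⟶  SS  (L1)  txn=BusRd  M[L1]=80

bus = BusRd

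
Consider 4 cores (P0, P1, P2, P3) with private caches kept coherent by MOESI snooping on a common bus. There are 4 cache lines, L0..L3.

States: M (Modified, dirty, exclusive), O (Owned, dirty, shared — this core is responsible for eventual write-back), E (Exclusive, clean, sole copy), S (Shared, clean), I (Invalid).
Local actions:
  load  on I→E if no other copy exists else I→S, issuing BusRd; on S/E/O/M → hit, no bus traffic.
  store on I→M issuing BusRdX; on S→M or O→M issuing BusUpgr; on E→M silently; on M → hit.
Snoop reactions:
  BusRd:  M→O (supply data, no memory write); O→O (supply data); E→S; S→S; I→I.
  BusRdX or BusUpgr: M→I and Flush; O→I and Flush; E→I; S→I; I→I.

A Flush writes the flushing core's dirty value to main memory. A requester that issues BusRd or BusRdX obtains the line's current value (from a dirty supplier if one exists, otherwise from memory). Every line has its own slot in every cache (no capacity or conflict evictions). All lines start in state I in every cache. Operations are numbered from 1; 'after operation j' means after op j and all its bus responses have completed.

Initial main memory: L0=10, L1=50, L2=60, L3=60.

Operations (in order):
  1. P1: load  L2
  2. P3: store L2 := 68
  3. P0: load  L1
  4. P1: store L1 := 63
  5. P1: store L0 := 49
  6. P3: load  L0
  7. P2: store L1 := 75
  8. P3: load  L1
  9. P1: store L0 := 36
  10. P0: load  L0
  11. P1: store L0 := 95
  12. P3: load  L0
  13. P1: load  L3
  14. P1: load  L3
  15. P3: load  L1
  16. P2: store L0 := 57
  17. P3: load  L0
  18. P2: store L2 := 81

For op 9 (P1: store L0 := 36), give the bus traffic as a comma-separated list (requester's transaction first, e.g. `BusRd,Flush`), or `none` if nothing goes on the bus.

1. P1: load  L2  bus=[BusRd]  L2: P0=I P1=E P2=I P3=I  mem[L2]=60
2. P3: store L2 := 68  bus=[BusRdX]  L2: P0=I P1=I P2=I P3=M  mem[L2]=60
3. P0: load  L1  bus=[BusRd]  L1: P0=E P1=I P2=I P3=I  mem[L1]=50
4. P1: store L1 := 63  bus=[BusRdX]  L1: P0=I P1=M P2=I P3=I  mem[L1]=50
5. P1: store L0 := 49  bus=[BusRdX]  L0: P0=I P1=M P2=I P3=I  mem[L0]=10
6. P3: load  L0  bus=[BusRd]  L0: P0=I P1=O P2=I P3=S  mem[L0]=10
7. P2: store L1 := 75  bus=[BusRdX,Flush]  L1: P0=I P1=I P2=M P3=I  mem[L1]=63
8. P3: load  L1  bus=[BusRd]  L1: P0=I P1=I P2=O P3=S  mem[L1]=63
9. P1: store L0 := 36  bus=[BusUpgr]  L0: P0=I P1=M P2=I P3=I  mem[L0]=10
10. P0: load  L0  bus=[BusRd]  L0: P0=S P1=O P2=I P3=I  mem[L0]=10
11. P1: store L0 := 95  bus=[BusUpgr]  L0: P0=I P1=M P2=I P3=I  mem[L0]=10
12. P3: load  L0  bus=[BusRd]  L0: P0=I P1=O P2=I P3=S  mem[L0]=10
13. P1: load  L3  bus=[BusRd]  L3: P0=I P1=E P2=I P3=I  mem[L3]=60
14. P1: load  L3  bus=[-]  L3: P0=I P1=E P2=I P3=I  mem[L3]=60
15. P3: load  L1  bus=[-]  L1: P0=I P1=I P2=O P3=S  mem[L1]=63
16. P2: store L0 := 57  bus=[BusRdX,Flush]  L0: P0=I P1=I P2=M P3=I  mem[L0]=95
17. P3: load  L0  bus=[BusRd]  L0: P0=I P1=I P2=O P3=S  mem[L0]=95
18. P2: store L2 := 81  bus=[BusRdX,Flush]  L2: P0=I P1=I P2=M P3=I  mem[L2]=68

bus = BusUpgr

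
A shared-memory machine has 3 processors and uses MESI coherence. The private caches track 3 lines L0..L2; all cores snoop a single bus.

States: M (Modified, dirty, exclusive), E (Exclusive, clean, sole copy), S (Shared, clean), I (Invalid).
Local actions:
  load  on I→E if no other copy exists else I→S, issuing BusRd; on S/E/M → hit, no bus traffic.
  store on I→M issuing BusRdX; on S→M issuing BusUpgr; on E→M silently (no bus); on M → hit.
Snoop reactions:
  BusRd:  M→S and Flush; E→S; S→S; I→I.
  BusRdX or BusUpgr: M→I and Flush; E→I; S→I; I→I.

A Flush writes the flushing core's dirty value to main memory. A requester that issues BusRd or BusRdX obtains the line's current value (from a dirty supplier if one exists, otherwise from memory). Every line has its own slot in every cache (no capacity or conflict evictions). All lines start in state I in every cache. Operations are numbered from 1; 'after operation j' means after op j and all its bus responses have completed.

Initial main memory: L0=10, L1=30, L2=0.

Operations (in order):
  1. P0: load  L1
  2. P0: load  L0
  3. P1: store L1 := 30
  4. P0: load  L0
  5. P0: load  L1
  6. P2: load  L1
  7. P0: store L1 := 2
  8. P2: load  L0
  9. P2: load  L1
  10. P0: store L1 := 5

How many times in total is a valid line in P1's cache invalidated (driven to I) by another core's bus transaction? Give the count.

step 1: P0: load  L1  ⟶  EII  (L1)  txn=BusRd  M[L1]=30
step 2: P0: load  L0  ⟶  EII  (L0)  txn=BusRd  M[L0]=10
step 3: P1: store L1 := 30  ⟶  IMI  (L1)  txn=BusRdX  M[L1]=30
step 4: P0: load  L0  ⟶  EII  (L0)  txn=∅  M[L0]=10
step 5: P0: load  L1  ⟶  SSI  (L1)  txn=BusRd+Flush  M[L1]=30
step 6: P2: load  L1  ⟶  SSS  (L1)  txn=BusRd  M[L1]=30
step 7: P0: store L1 := 2  ⟶  MII  (L1)  txn=BusUpgr  M[L1]=30
step 8: P2: load  L0  ⟶  SIS  (L0)  txn=BusRd  M[L0]=10
step 9: P2: load  L1  ⟶  SIS  (L1)  txn=BusRd+Flush  M[L1]=2
step 10: P0: store L1 := 5  ⟶  MII  (L1)  txn=BusUpgr  M[L1]=2

invalidations = 1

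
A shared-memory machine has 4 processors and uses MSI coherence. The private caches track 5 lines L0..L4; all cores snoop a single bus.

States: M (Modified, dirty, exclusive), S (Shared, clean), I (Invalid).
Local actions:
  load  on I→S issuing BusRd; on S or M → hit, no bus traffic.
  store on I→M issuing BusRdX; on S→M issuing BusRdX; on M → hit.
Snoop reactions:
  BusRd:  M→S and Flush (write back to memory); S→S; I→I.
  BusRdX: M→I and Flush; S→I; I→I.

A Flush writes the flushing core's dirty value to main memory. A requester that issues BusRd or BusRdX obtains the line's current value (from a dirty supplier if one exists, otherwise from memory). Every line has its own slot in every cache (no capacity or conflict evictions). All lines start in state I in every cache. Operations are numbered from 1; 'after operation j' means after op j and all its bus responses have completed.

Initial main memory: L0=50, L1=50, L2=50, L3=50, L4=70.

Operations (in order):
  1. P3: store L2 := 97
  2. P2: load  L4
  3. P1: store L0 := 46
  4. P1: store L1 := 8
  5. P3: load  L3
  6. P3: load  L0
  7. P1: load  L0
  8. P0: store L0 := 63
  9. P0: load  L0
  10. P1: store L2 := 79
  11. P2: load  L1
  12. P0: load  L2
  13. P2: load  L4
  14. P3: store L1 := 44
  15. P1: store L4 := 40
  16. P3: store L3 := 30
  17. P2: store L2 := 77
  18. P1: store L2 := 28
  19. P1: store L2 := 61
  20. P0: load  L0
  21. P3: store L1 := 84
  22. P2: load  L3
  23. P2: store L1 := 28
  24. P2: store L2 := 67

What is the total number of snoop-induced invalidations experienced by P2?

invalidations = 3

  op1 P3: store L2 := 97 → I/I/I/M on L2; bus BusRdX; mem=50
  op2 P2: load  L4 → I/I/S/I on L4; bus BusRd; mem=70
  op3 P1: store L0 := 46 → I/M/I/I on L0; bus BusRdX; mem=50
  op4 P1: store L1 := 8 → I/M/I/I on L1; bus BusRdX; mem=50
  op5 P3: load  L3 → I/I/I/S on L3; bus BusRd; mem=50
  op6 P3: load  L0 → I/S/I/S on L0; bus BusRd Flush; mem=46
  op7 P1: load  L0 → I/S/I/S on L0; bus (none); mem=46
  op8 P0: store L0 := 63 → M/I/I/I on L0; bus BusRdX; mem=46
  op9 P0: load  L0 → M/I/I/I on L0; bus (none); mem=46
  op10 P1: store L2 := 79 → I/M/I/I on L2; bus BusRdX Flush; mem=97
  op11 P2: load  L1 → I/S/S/I on L1; bus BusRd Flush; mem=8
  op12 P0: load  L2 → S/S/I/I on L2; bus BusRd Flush; mem=79
  op13 P2: load  L4 → I/I/S/I on L4; bus (none); mem=70
  op14 P3: store L1 := 44 → I/I/I/M on L1; bus BusRdX; mem=8
  op15 P1: store L4 := 40 → I/M/I/I on L4; bus BusRdX; mem=70
  op16 P3: store L3 := 30 → I/I/I/M on L3; bus BusRdX; mem=50
  op17 P2: store L2 := 77 → I/I/M/I on L2; bus BusRdX; mem=79
  op18 P1: store L2 := 28 → I/M/I/I on L2; bus BusRdX Flush; mem=77
  op19 P1: store L2 := 61 → I/M/I/I on L2; bus (none); mem=77
  op20 P0: load  L0 → M/I/I/I on L0; bus (none); mem=46
  op21 P3: store L1 := 84 → I/I/I/M on L1; bus (none); mem=8
  op22 P2: load  L3 → I/I/S/S on L3; bus BusRd Flush; mem=30
  op23 P2: store L1 := 28 → I/I/M/I on L1; bus BusRdX Flush; mem=84
  op24 P2: store L2 := 67 → I/I/M/I on L2; bus BusRdX Flush; mem=61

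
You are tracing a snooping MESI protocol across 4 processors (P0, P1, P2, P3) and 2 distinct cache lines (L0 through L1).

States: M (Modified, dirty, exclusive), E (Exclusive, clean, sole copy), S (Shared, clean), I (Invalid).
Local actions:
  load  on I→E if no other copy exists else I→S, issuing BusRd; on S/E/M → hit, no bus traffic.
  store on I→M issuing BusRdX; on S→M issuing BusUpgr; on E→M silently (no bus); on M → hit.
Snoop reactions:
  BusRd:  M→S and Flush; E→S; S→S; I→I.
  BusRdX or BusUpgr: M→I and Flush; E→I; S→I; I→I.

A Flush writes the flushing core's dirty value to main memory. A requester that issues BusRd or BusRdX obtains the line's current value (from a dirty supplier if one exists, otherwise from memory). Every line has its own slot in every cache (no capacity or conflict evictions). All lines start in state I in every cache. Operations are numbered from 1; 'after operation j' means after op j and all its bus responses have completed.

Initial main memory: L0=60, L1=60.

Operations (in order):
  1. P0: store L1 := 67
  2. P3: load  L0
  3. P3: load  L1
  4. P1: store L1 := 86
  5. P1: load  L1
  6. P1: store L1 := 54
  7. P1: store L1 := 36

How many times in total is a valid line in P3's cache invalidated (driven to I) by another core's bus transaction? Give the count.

1. P0: store L1 := 67  bus=[BusRdX]  L1: P0=M P1=I P2=I P3=I  mem[L1]=60
2. P3: load  L0  bus=[BusRd]  L0: P0=I P1=I P2=I P3=E  mem[L0]=60
3. P3: load  L1  bus=[BusRd,Flush]  L1: P0=S P1=I P2=I P3=S  mem[L1]=67
4. P1: store L1 := 86  bus=[BusRdX]  L1: P0=I P1=M P2=I P3=I  mem[L1]=67
5. P1: load  L1  bus=[-]  L1: P0=I P1=M P2=I P3=I  mem[L1]=67
6. P1: store L1 := 54  bus=[-]  L1: P0=I P1=M P2=I P3=I  mem[L1]=67
7. P1: store L1 := 36  bus=[-]  L1: P0=I P1=M P2=I P3=I  mem[L1]=67

invalidations = 1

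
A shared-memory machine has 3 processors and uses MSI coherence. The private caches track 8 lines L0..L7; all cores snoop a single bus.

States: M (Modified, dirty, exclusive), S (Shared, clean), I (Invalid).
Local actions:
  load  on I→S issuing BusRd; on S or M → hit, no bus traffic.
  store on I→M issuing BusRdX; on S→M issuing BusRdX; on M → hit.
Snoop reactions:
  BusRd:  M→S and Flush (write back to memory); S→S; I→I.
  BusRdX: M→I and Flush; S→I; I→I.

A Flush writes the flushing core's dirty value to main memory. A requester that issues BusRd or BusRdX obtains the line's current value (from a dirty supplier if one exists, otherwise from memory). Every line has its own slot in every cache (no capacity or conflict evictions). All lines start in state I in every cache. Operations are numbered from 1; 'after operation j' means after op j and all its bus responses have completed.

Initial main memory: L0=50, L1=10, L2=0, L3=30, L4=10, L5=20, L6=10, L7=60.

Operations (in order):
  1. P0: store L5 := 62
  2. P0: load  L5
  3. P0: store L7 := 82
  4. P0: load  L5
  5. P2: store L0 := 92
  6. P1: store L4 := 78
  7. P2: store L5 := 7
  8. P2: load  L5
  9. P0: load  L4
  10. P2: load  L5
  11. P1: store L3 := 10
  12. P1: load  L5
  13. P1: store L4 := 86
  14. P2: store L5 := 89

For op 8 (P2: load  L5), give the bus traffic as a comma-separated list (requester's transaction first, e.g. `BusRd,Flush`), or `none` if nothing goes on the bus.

[1] P0: store L5 := 62 | P0:M(62), P1:I, P2:I | bus: BusRdX
[2] P0: load  L5 | P0:M(62), P1:I, P2:I | bus: none
[3] P0: store L7 := 82 | P0:M(82), P1:I, P2:I | bus: BusRdX
[4] P0: load  L5 | P0:M(62), P1:I, P2:I | bus: none
[5] P2: store L0 := 92 | P0:I, P1:I, P2:M(92) | bus: BusRdX
[6] P1: store L4 := 78 | P0:I, P1:M(78), P2:I | bus: BusRdX
[7] P2: store L5 := 7 | P0:I, P1:I, P2:M(7) | bus: BusRdX,Flush
[8] P2: load  L5 | P0:I, P1:I, P2:M(7) | bus: none
[9] P0: load  L4 | P0:S(78), P1:S(78), P2:I | bus: BusRd,Flush
[10] P2: load  L5 | P0:I, P1:I, P2:M(7) | bus: none
[11] P1: store L3 := 10 | P0:I, P1:M(10), P2:I | bus: BusRdX
[12] P1: load  L5 | P0:I, P1:S(7), P2:S(7) | bus: BusRd,Flush
[13] P1: store L4 := 86 | P0:I, P1:M(86), P2:I | bus: BusRdX
[14] P2: store L5 := 89 | P0:I, P1:I, P2:M(89) | bus: BusRdX

bus = none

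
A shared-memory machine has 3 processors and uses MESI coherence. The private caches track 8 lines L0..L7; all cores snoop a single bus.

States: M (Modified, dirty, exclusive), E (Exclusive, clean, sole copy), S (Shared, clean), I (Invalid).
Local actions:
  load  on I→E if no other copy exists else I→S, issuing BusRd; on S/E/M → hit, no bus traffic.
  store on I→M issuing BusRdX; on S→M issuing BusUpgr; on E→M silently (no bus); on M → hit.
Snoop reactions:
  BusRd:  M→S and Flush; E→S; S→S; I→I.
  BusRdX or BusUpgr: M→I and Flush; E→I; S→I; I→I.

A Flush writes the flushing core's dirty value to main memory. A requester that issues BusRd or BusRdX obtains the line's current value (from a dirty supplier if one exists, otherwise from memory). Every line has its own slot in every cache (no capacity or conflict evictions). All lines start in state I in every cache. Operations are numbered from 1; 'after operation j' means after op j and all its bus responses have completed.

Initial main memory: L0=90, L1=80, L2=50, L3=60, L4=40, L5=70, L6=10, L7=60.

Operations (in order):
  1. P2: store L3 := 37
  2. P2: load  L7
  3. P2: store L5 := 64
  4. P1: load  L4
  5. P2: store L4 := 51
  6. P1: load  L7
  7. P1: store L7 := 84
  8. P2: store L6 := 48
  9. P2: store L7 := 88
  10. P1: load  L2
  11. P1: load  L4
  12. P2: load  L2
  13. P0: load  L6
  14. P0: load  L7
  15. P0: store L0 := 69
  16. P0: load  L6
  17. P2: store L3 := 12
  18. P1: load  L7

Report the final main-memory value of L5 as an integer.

memory[L5] = 70

  op1 P2: store L3 := 37 → I/I/M on L3; bus BusRdX; mem=60
  op2 P2: load  L7 → I/I/E on L7; bus BusRd; mem=60
  op3 P2: store L5 := 64 → I/I/M on L5; bus BusRdX; mem=70
  op4 P1: load  L4 → I/E/I on L4; bus BusRd; mem=40
  op5 P2: store L4 := 51 → I/I/M on L4; bus BusRdX; mem=40
  op6 P1: load  L7 → I/S/S on L7; bus BusRd; mem=60
  op7 P1: store L7 := 84 → I/M/I on L7; bus BusUpgr; mem=60
  op8 P2: store L6 := 48 → I/I/M on L6; bus BusRdX; mem=10
  op9 P2: store L7 := 88 → I/I/M on L7; bus BusRdX Flush; mem=84
  op10 P1: load  L2 → I/E/I on L2; bus BusRd; mem=50
  op11 P1: load  L4 → I/S/S on L4; bus BusRd Flush; mem=51
  op12 P2: load  L2 → I/S/S on L2; bus BusRd; mem=50
  op13 P0: load  L6 → S/I/S on L6; bus BusRd Flush; mem=48
  op14 P0: load  L7 → S/I/S on L7; bus BusRd Flush; mem=88
  op15 P0: store L0 := 69 → M/I/I on L0; bus BusRdX; mem=90
  op16 P0: load  L6 → S/I/S on L6; bus (none); mem=48
  op17 P2: store L3 := 12 → I/I/M on L3; bus (none); mem=60
  op18 P1: load  L7 → S/S/S on L7; bus BusRd; mem=88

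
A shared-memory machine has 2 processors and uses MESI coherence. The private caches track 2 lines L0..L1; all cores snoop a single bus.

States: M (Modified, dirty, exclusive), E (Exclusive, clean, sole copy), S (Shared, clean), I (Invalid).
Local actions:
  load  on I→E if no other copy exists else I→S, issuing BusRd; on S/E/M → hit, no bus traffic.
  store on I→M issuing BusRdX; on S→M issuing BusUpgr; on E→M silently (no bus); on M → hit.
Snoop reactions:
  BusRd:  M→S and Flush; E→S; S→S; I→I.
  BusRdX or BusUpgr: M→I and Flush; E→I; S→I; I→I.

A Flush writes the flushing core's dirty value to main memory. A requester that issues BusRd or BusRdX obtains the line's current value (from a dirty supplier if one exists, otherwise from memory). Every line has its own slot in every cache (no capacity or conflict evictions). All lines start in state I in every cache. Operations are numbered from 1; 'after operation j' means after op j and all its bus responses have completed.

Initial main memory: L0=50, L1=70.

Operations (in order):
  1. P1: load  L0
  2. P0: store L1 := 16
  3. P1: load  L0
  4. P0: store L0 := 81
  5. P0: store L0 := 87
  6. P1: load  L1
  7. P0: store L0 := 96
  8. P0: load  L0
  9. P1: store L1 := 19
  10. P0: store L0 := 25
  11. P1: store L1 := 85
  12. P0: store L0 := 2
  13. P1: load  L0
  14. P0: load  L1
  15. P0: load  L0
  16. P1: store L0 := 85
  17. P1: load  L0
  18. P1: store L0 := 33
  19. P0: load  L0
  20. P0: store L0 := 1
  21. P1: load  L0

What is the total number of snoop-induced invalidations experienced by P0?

invalidations = 2

step 1: P1: load  L0  ⟶  IE  (L0)  txn=BusRd  M[L0]=50
step 2: P0: store L1 := 16  ⟶  MI  (L1)  txn=BusRdX  M[L1]=70
step 3: P1: load  L0  ⟶  IE  (L0)  txn=∅  M[L0]=50
step 4: P0: store L0 := 81  ⟶  MI  (L0)  txn=BusRdX  M[L0]=50
step 5: P0: store L0 := 87  ⟶  MI  (L0)  txn=∅  M[L0]=50
step 6: P1: load  L1  ⟶  SS  (L1)  txn=BusRd+Flush  M[L1]=16
step 7: P0: store L0 := 96  ⟶  MI  (L0)  txn=∅  M[L0]=50
step 8: P0: load  L0  ⟶  MI  (L0)  txn=∅  M[L0]=50
step 9: P1: store L1 := 19  ⟶  IM  (L1)  txn=BusUpgr  M[L1]=16
step 10: P0: store L0 := 25  ⟶  MI  (L0)  txn=∅  M[L0]=50
step 11: P1: store L1 := 85  ⟶  IM  (L1)  txn=∅  M[L1]=16
step 12: P0: store L0 := 2  ⟶  MI  (L0)  txn=∅  M[L0]=50
step 13: P1: load  L0  ⟶  SS  (L0)  txn=BusRd+Flush  M[L0]=2
step 14: P0: load  L1  ⟶  SS  (L1)  txn=BusRd+Flush  M[L1]=85
step 15: P0: load  L0  ⟶  SS  (L0)  txn=∅  M[L0]=2
step 16: P1: store L0 := 85  ⟶  IM  (L0)  txn=BusUpgr  M[L0]=2
step 17: P1: load  L0  ⟶  IM  (L0)  txn=∅  M[L0]=2
step 18: P1: store L0 := 33  ⟶  IM  (L0)  txn=∅  M[L0]=2
step 19: P0: load  L0  ⟶  SS  (L0)  txn=BusRd+Flush  M[L0]=33
step 20: P0: store L0 := 1  ⟶  MI  (L0)  txn=BusUpgr  M[L0]=33
step 21: P1: load  L0  ⟶  SS  (L0)  txn=BusRd+Flush  M[L0]=1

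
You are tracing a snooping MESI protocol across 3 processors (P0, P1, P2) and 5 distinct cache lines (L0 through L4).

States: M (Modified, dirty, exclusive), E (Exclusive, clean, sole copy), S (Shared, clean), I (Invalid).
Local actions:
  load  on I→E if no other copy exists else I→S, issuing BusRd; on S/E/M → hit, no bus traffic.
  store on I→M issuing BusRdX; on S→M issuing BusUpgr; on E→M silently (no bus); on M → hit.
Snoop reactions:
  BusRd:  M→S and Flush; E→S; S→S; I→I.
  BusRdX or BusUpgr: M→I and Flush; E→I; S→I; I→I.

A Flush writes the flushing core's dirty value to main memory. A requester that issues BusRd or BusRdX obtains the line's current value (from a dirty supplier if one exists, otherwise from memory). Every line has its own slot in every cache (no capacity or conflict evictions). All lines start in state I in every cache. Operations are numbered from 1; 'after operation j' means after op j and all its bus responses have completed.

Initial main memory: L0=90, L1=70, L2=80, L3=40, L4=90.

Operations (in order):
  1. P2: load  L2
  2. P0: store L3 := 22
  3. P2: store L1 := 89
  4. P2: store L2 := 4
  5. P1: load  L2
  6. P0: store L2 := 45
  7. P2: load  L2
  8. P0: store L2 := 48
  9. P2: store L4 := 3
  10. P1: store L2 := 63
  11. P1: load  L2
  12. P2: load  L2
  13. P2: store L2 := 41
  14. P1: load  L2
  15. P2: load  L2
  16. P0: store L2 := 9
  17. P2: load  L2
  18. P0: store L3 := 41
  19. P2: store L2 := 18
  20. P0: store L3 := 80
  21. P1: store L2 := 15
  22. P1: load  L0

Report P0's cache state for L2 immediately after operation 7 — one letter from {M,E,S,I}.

state = S

[1] P2: load  L2 | P0:I, P1:I, P2:E(80) | bus: BusRd
[2] P0: store L3 := 22 | P0:M(22), P1:I, P2:I | bus: BusRdX
[3] P2: store L1 := 89 | P0:I, P1:I, P2:M(89) | bus: BusRdX
[4] P2: store L2 := 4 | P0:I, P1:I, P2:M(4) | bus: none
[5] P1: load  L2 | P0:I, P1:S(4), P2:S(4) | bus: BusRd,Flush
[6] P0: store L2 := 45 | P0:M(45), P1:I, P2:I | bus: BusRdX
[7] P2: load  L2 | P0:S(45), P1:I, P2:S(45) | bus: BusRd,Flush
[8] P0: store L2 := 48 | P0:M(48), P1:I, P2:I | bus: BusUpgr
[9] P2: store L4 := 3 | P0:I, P1:I, P2:M(3) | bus: BusRdX
[10] P1: store L2 := 63 | P0:I, P1:M(63), P2:I | bus: BusRdX,Flush
[11] P1: load  L2 | P0:I, P1:M(63), P2:I | bus: none
[12] P2: load  L2 | P0:I, P1:S(63), P2:S(63) | bus: BusRd,Flush
[13] P2: store L2 := 41 | P0:I, P1:I, P2:M(41) | bus: BusUpgr
[14] P1: load  L2 | P0:I, P1:S(41), P2:S(41) | bus: BusRd,Flush
[15] P2: load  L2 | P0:I, P1:S(41), P2:S(41) | bus: none
[16] P0: store L2 := 9 | P0:M(9), P1:I, P2:I | bus: BusRdX
[17] P2: load  L2 | P0:S(9), P1:I, P2:S(9) | bus: BusRd,Flush
[18] P0: store L3 := 41 | P0:M(41), P1:I, P2:I | bus: none
[19] P2: store L2 := 18 | P0:I, P1:I, P2:M(18) | bus: BusUpgr
[20] P0: store L3 := 80 | P0:M(80), P1:I, P2:I | bus: none
[21] P1: store L2 := 15 | P0:I, P1:M(15), P2:I | bus: BusRdX,Flush
[22] P1: load  L0 | P0:I, P1:E(90), P2:I | bus: BusRd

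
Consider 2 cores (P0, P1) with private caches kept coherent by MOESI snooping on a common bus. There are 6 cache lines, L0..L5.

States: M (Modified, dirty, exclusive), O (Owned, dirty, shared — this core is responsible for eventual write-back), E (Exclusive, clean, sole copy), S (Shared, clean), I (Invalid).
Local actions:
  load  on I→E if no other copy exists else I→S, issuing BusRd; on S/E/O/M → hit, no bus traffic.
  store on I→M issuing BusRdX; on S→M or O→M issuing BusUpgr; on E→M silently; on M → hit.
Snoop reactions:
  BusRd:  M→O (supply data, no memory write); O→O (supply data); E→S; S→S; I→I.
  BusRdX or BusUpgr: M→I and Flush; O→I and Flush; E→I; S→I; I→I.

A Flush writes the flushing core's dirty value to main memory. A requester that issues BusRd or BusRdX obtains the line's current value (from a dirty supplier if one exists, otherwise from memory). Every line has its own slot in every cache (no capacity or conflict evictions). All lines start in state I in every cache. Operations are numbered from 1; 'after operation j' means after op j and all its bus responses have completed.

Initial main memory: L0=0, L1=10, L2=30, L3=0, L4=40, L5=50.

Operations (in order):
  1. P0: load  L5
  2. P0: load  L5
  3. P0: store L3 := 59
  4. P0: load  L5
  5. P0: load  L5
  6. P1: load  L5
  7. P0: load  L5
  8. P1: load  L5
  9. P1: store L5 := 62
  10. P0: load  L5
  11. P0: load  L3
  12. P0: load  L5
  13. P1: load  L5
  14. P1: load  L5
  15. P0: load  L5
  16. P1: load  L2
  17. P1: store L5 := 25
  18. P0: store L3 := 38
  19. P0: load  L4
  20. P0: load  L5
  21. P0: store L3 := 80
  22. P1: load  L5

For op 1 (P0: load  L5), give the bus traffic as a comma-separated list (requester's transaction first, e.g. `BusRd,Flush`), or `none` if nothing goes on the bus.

bus = BusRd

1. P0: load  L5  bus=[BusRd]  L5: P0=E P1=I  mem[L5]=50
2. P0: load  L5  bus=[-]  L5: P0=E P1=I  mem[L5]=50
3. P0: store L3 := 59  bus=[BusRdX]  L3: P0=M P1=I  mem[L3]=0
4. P0: load  L5  bus=[-]  L5: P0=E P1=I  mem[L5]=50
5. P0: load  L5  bus=[-]  L5: P0=E P1=I  mem[L5]=50
6. P1: load  L5  bus=[BusRd]  L5: P0=S P1=S  mem[L5]=50
7. P0: load  L5  bus=[-]  L5: P0=S P1=S  mem[L5]=50
8. P1: load  L5  bus=[-]  L5: P0=S P1=S  mem[L5]=50
9. P1: store L5 := 62  bus=[BusUpgr]  L5: P0=I P1=M  mem[L5]=50
10. P0: load  L5  bus=[BusRd]  L5: P0=S P1=O  mem[L5]=50
11. P0: load  L3  bus=[-]  L3: P0=M P1=I  mem[L3]=0
12. P0: load  L5  bus=[-]  L5: P0=S P1=O  mem[L5]=50
13. P1: load  L5  bus=[-]  L5: P0=S P1=O  mem[L5]=50
14. P1: load  L5  bus=[-]  L5: P0=S P1=O  mem[L5]=50
15. P0: load  L5  bus=[-]  L5: P0=S P1=O  mem[L5]=50
16. P1: load  L2  bus=[BusRd]  L2: P0=I P1=E  mem[L2]=30
17. P1: store L5 := 25  bus=[BusUpgr]  L5: P0=I P1=M  mem[L5]=50
18. P0: store L3 := 38  bus=[-]  L3: P0=M P1=I  mem[L3]=0
19. P0: load  L4  bus=[BusRd]  L4: P0=E P1=I  mem[L4]=40
20. P0: load  L5  bus=[BusRd]  L5: P0=S P1=O  mem[L5]=50
21. P0: store L3 := 80  bus=[-]  L3: P0=M P1=I  mem[L3]=0
22. P1: load  L5  bus=[-]  L5: P0=S P1=O  mem[L5]=50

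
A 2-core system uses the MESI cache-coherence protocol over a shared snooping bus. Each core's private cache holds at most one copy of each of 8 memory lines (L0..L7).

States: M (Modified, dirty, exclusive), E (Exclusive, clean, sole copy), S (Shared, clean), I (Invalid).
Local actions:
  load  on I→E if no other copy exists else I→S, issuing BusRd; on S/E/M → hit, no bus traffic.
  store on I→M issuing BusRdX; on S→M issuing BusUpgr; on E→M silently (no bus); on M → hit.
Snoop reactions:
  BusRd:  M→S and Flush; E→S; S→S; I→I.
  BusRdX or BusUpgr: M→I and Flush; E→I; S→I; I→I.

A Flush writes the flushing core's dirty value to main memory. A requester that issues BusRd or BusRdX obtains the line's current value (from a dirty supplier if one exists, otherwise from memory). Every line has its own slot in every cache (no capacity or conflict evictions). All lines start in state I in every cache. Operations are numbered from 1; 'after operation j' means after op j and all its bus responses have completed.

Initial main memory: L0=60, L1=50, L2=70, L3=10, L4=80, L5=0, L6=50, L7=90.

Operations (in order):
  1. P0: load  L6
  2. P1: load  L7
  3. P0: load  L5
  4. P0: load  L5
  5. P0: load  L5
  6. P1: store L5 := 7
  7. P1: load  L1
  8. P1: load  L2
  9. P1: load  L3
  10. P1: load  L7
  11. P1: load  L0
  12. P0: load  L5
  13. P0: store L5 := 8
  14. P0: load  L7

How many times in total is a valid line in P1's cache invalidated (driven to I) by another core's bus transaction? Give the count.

invalidations = 1

step 1: P0: load  L6  ⟶  EI  (L6)  txn=BusRd  M[L6]=50
step 2: P1: load  L7  ⟶  IE  (L7)  txn=BusRd  M[L7]=90
step 3: P0: load  L5  ⟶  EI  (L5)  txn=BusRd  M[L5]=0
step 4: P0: load  L5  ⟶  EI  (L5)  txn=∅  M[L5]=0
step 5: P0: load  L5  ⟶  EI  (L5)  txn=∅  M[L5]=0
step 6: P1: store L5 := 7  ⟶  IM  (L5)  txn=BusRdX  M[L5]=0
step 7: P1: load  L1  ⟶  IE  (L1)  txn=BusRd  M[L1]=50
step 8: P1: load  L2  ⟶  IE  (L2)  txn=BusRd  M[L2]=70
step 9: P1: load  L3  ⟶  IE  (L3)  txn=BusRd  M[L3]=10
step 10: P1: load  L7  ⟶  IE  (L7)  txn=∅  M[L7]=90
step 11: P1: load  L0  ⟶  IE  (L0)  txn=BusRd  M[L0]=60
step 12: P0: load  L5  ⟶  SS  (L5)  txn=BusRd+Flush  M[L5]=7
step 13: P0: store L5 := 8  ⟶  MI  (L5)  txn=BusUpgr  M[L5]=7
step 14: P0: load  L7  ⟶  SS  (L7)  txn=BusRd  M[L7]=90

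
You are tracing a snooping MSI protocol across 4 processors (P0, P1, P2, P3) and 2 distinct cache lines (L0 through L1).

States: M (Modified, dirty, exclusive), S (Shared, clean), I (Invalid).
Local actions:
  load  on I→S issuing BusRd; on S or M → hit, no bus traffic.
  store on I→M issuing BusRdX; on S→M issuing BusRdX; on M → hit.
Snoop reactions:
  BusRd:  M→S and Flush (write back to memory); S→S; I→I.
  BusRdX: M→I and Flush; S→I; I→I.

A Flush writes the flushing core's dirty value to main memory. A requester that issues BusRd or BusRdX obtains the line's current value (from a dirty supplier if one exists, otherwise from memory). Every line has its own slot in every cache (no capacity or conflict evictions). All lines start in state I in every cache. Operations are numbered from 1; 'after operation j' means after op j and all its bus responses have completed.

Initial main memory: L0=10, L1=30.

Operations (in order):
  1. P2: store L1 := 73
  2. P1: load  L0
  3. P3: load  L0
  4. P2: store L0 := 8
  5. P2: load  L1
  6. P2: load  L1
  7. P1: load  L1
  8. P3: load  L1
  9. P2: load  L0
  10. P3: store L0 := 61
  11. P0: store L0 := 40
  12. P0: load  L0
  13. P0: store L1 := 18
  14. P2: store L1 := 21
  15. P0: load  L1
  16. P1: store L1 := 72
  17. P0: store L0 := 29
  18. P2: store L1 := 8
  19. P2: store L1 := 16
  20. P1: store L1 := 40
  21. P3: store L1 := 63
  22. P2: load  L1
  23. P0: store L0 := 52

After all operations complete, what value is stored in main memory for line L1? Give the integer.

memory[L1] = 63

step 1: P2: store L1 := 73  ⟶  IIMI  (L1)  txn=BusRdX  M[L1]=30
step 2: P1: load  L0  ⟶  ISII  (L0)  txn=BusRd  M[L0]=10
step 3: P3: load  L0  ⟶  ISIS  (L0)  txn=BusRd  M[L0]=10
step 4: P2: store L0 := 8  ⟶  IIMI  (L0)  txn=BusRdX  M[L0]=10
step 5: P2: load  L1  ⟶  IIMI  (L1)  txn=∅  M[L1]=30
step 6: P2: load  L1  ⟶  IIMI  (L1)  txn=∅  M[L1]=30
step 7: P1: load  L1  ⟶  ISSI  (L1)  txn=BusRd+Flush  M[L1]=73
step 8: P3: load  L1  ⟶  ISSS  (L1)  txn=BusRd  M[L1]=73
step 9: P2: load  L0  ⟶  IIMI  (L0)  txn=∅  M[L0]=10
step 10: P3: store L0 := 61  ⟶  IIIM  (L0)  txn=BusRdX+Flush  M[L0]=8
step 11: P0: store L0 := 40  ⟶  MIII  (L0)  txn=BusRdX+Flush  M[L0]=61
step 12: P0: load  L0  ⟶  MIII  (L0)  txn=∅  M[L0]=61
step 13: P0: store L1 := 18  ⟶  MIII  (L1)  txn=BusRdX  M[L1]=73
step 14: P2: store L1 := 21  ⟶  IIMI  (L1)  txn=BusRdX+Flush  M[L1]=18
step 15: P0: load  L1  ⟶  SISI  (L1)  txn=BusRd+Flush  M[L1]=21
step 16: P1: store L1 := 72  ⟶  IMII  (L1)  txn=BusRdX  M[L1]=21
step 17: P0: store L0 := 29  ⟶  MIII  (L0)  txn=∅  M[L0]=61
step 18: P2: store L1 := 8  ⟶  IIMI  (L1)  txn=BusRdX+Flush  M[L1]=72
step 19: P2: store L1 := 16  ⟶  IIMI  (L1)  txn=∅  M[L1]=72
step 20: P1: store L1 := 40  ⟶  IMII  (L1)  txn=BusRdX+Flush  M[L1]=16
step 21: P3: store L1 := 63  ⟶  IIIM  (L1)  txn=BusRdX+Flush  M[L1]=40
step 22: P2: load  L1  ⟶  IISS  (L1)  txn=BusRd+Flush  M[L1]=63
step 23: P0: store L0 := 52  ⟶  MIII  (L0)  txn=∅  M[L0]=61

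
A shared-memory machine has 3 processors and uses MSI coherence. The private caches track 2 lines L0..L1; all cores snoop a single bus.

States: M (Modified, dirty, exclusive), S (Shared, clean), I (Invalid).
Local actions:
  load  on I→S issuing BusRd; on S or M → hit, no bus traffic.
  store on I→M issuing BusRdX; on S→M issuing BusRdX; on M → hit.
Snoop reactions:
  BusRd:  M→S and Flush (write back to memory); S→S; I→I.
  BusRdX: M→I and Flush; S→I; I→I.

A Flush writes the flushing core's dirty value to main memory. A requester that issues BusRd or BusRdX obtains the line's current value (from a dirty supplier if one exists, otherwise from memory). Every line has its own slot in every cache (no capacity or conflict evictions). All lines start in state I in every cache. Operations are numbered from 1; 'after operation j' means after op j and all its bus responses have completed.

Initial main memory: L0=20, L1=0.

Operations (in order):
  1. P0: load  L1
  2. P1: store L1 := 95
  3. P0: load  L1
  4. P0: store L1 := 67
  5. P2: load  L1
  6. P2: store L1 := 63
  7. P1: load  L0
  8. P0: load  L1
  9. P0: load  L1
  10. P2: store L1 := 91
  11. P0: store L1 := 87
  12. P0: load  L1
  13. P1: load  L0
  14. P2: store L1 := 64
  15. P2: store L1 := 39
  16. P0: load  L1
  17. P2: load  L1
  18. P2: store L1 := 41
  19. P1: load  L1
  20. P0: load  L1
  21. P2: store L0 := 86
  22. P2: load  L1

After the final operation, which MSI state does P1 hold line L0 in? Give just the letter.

  op1 P0: load  L1 → S/I/I on L1; bus BusRd; mem=0
  op2 P1: store L1 := 95 → I/M/I on L1; bus BusRdX; mem=0
  op3 P0: load  L1 → S/S/I on L1; bus BusRd Flush; mem=95
  op4 P0: store L1 := 67 → M/I/I on L1; bus BusRdX; mem=95
  op5 P2: load  L1 → S/I/S on L1; bus BusRd Flush; mem=67
  op6 P2: store L1 := 63 → I/I/M on L1; bus BusRdX; mem=67
  op7 P1: load  L0 → I/S/I on L0; bus BusRd; mem=20
  op8 P0: load  L1 → S/I/S on L1; bus BusRd Flush; mem=63
  op9 P0: load  L1 → S/I/S on L1; bus (none); mem=63
  op10 P2: store L1 := 91 → I/I/M on L1; bus BusRdX; mem=63
  op11 P0: store L1 := 87 → M/I/I on L1; bus BusRdX Flush; mem=91
  op12 P0: load  L1 → M/I/I on L1; bus (none); mem=91
  op13 P1: load  L0 → I/S/I on L0; bus (none); mem=20
  op14 P2: store L1 := 64 → I/I/M on L1; bus BusRdX Flush; mem=87
  op15 P2: store L1 := 39 → I/I/M on L1; bus (none); mem=87
  op16 P0: load  L1 → S/I/S on L1; bus BusRd Flush; mem=39
  op17 P2: load  L1 → S/I/S on L1; bus (none); mem=39
  op18 P2: store L1 := 41 → I/I/M on L1; bus BusRdX; mem=39
  op19 P1: load  L1 → I/S/S on L1; bus BusRd Flush; mem=41
  op20 P0: load  L1 → S/S/S on L1; bus BusRd; mem=41
  op21 P2: store L0 := 86 → I/I/M on L0; bus BusRdX; mem=20
  op22 P2: load  L1 → S/S/S on L1; bus (none); mem=41

state = I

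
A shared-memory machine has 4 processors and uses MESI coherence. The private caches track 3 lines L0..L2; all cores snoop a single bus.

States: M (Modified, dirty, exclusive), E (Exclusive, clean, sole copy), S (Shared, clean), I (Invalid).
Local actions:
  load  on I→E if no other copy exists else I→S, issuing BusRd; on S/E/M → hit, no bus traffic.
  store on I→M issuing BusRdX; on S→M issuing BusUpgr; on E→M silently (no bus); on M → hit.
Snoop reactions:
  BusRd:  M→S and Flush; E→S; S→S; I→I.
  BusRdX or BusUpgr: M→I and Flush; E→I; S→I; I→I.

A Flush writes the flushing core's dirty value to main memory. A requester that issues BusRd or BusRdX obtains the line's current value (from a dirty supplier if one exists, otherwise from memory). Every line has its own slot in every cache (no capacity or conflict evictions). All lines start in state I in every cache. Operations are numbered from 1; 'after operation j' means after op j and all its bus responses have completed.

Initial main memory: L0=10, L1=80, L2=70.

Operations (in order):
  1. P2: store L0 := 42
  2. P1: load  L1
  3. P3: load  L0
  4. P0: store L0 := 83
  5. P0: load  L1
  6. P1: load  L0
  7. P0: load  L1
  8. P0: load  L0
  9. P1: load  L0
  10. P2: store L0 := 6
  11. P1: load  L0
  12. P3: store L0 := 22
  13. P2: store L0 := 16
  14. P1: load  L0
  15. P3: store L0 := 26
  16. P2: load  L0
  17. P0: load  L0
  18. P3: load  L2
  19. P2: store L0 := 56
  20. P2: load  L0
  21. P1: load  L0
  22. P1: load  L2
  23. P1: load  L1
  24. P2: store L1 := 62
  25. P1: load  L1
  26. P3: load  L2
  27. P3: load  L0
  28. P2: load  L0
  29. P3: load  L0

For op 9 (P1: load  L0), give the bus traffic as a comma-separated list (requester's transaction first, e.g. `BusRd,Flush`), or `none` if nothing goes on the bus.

step 1: P2: store L0 := 42  ⟶  IIMI  (L0)  txn=BusRdX  M[L0]=10
step 2: P1: load  L1  ⟶  IEII  (L1)  txn=BusRd  M[L1]=80
step 3: P3: load  L0  ⟶  IISS  (L0)  txn=BusRd+Flush  M[L0]=42
step 4: P0: store L0 := 83  ⟶  MIII  (L0)  txn=BusRdX  M[L0]=42
step 5: P0: load  L1  ⟶  SSII  (L1)  txn=BusRd  M[L1]=80
step 6: P1: load  L0  ⟶  SSII  (L0)  txn=BusRd+Flush  M[L0]=83
step 7: P0: load  L1  ⟶  SSII  (L1)  txn=∅  M[L1]=80
step 8: P0: load  L0  ⟶  SSII  (L0)  txn=∅  M[L0]=83
step 9: P1: load  L0  ⟶  SSII  (L0)  txn=∅  M[L0]=83
step 10: P2: store L0 := 6  ⟶  IIMI  (L0)  txn=BusRdX  M[L0]=83
step 11: P1: load  L0  ⟶  ISSI  (L0)  txn=BusRd+Flush  M[L0]=6
step 12: P3: store L0 := 22  ⟶  IIIM  (L0)  txn=BusRdX  M[L0]=6
step 13: P2: store L0 := 16  ⟶  IIMI  (L0)  txn=BusRdX+Flush  M[L0]=22
step 14: P1: load  L0  ⟶  ISSI  (L0)  txn=BusRd+Flush  M[L0]=16
step 15: P3: store L0 := 26  ⟶  IIIM  (L0)  txn=BusRdX  M[L0]=16
step 16: P2: load  L0  ⟶  IISS  (L0)  txn=BusRd+Flush  M[L0]=26
step 17: P0: load  L0  ⟶  SISS  (L0)  txn=BusRd  M[L0]=26
step 18: P3: load  L2  ⟶  IIIE  (L2)  txn=BusRd  M[L2]=70
step 19: P2: store L0 := 56  ⟶  IIMI  (L0)  txn=BusUpgr  M[L0]=26
step 20: P2: load  L0  ⟶  IIMI  (L0)  txn=∅  M[L0]=26
step 21: P1: load  L0  ⟶  ISSI  (L0)  txn=BusRd+Flush  M[L0]=56
step 22: P1: load  L2  ⟶  ISIS  (L2)  txn=BusRd  M[L2]=70
step 23: P1: load  L1  ⟶  SSII  (L1)  txn=∅  M[L1]=80
step 24: P2: store L1 := 62  ⟶  IIMI  (L1)  txn=BusRdX  M[L1]=80
step 25: P1: load  L1  ⟶  ISSI  (L1)  txn=BusRd+Flush  M[L1]=62
step 26: P3: load  L2  ⟶  ISIS  (L2)  txn=∅  M[L2]=70
step 27: P3: load  L0  ⟶  ISSS  (L0)  txn=BusRd  M[L0]=56
step 28: P2: load  L0  ⟶  ISSS  (L0)  txn=∅  M[L0]=56
step 29: P3: load  L0  ⟶  ISSS  (L0)  txn=∅  M[L0]=56

bus = none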